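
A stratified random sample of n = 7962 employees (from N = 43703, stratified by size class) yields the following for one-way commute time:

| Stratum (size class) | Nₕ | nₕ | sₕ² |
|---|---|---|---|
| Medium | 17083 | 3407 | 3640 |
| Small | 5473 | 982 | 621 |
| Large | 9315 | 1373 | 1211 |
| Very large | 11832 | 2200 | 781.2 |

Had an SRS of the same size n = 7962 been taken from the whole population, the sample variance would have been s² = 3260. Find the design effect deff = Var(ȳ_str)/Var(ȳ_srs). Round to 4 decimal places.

Var(ȳ_str) = Σ Wₕ²(1−fₕ)sₕ²/nₕ with Wₕ = Nₕ/43703:
  Medium: (17083/43703)²·(1−3407/17083)·3640/3407 = 0.13068628
  Small: (5473/43703)²·(1−982/5473)·621/982 = 0.008138158
  Large: (9315/43703)²·(1−1373/9315)·1211/1373 = 0.034163617
  Very large: (11832/43703)²·(1−2200/11832)·781.2/2200 = 0.021188084
  → Var(ȳ_str) = 0.19417614.
Var(ȳ_srs) = (1 − 7962/43703)·3260/7962 = 0.33485044.
deff = 0.19417614 / 0.33485044 = 0.5799.

0.5799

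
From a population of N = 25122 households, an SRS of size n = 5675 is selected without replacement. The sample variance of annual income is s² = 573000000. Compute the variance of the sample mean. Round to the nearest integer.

Under SRS without replacement, Var(ȳ) = (1 − f)·s²/n with f = n/N = 5675/25122 = 0.22589762.
Var(ȳ) = (1 − 0.22589762)·573000000/5675 = 0.77410238·100969.16 = 78160.469.

78160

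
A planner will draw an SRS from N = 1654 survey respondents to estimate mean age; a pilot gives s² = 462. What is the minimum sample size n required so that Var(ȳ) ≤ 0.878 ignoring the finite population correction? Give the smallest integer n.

Without fpc, n₀ = s²/D = 462/0.878 = 526.1959.
Rounding up, n = 527.

527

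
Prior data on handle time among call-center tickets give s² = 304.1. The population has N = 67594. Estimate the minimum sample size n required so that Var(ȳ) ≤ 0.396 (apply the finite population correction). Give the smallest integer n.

760

Without fpc, n₀ = s²/D = 304.1/0.396 = 767.9293.
With fpc, (1 − n/N)·s²/n ≤ D requires n ≥ n₀/(1 + n₀/N) = 767.9293/(1 + 767.9293/67594) = 759.3029.
Rounding up, n = 760.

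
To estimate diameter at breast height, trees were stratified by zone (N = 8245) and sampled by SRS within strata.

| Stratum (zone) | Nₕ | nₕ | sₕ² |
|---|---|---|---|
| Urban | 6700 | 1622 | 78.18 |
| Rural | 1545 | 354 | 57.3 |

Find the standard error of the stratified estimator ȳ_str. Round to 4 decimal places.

0.1688

Var(ȳ_str) = Σₕ Wₕ²(1 − fₕ)sₕ²/nₕ with Wₕ = Nₕ/N, N = 8245.
Urban: Wₕ = 0.81261371; term = 0.81261371²·(1 − 0.24208955)·78.18/1622 = 0.024122982.
Rural: Wₕ = 0.18738629; term = 0.18738629²·(1 − 0.22912621)·57.3/354 = 0.0043813736.
Sum = 0.028504356.
SE = √(0.028504356) = 0.1688.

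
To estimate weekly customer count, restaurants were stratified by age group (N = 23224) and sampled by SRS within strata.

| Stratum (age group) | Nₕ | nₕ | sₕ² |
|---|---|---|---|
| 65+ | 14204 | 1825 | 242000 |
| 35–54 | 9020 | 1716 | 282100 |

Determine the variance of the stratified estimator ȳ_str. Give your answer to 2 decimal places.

63.31

Var(ȳ_str) = Σₕ Wₕ²(1 − fₕ)sₕ²/nₕ with Wₕ = Nₕ/N, N = 23224.
65+: Wₕ = 0.61160868; term = 0.61160868²·(1 − 0.12848493)·242000/1825 = 43.228949.
35–54: Wₕ = 0.38839132; term = 0.38839132²·(1 − 0.19024390)·282100/1716 = 20.08071.
Sum = 63.309659.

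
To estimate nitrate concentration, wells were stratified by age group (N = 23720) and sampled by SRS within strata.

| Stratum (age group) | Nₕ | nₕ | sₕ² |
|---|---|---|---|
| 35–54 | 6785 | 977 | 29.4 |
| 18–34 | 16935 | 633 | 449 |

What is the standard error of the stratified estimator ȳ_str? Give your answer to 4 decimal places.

0.5917

Var(ȳ_str) = Σₕ Wₕ²(1 − fₕ)sₕ²/nₕ with Wₕ = Nₕ/N, N = 23720.
35–54: Wₕ = 0.28604553; term = 0.28604553²·(1 − 0.14399410)·29.4/977 = 0.0021076566.
18–34: Wₕ = 0.71395447; term = 0.71395447²·(1 − 0.03737821)·449/633 = 0.34804817.
Sum = 0.35015583.
SE = √(0.35015583) = 0.5917.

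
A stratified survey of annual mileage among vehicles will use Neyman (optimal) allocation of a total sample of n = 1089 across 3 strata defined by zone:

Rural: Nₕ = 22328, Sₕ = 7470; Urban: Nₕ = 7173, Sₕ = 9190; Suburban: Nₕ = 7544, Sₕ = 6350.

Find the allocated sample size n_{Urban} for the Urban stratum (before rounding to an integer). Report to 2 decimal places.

255.82

Neyman allocation: nₕ = n·NₕSₕ / Σⱼ NⱼSⱼ.
Σ NⱼSⱼ = 22328·7470 + 7173·9190 + 7544·6350 = 2.8061443 × 10^8.
n_{Urban} = 1089·7173·9190 / (2.8061443 × 10^8) = 255.82.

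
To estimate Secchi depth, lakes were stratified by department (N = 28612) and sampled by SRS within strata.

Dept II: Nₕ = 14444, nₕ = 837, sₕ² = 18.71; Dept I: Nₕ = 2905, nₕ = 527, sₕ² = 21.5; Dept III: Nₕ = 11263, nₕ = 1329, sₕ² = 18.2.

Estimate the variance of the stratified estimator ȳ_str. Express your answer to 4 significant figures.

0.007583

Var(ȳ_str) = Σₕ Wₕ²(1 − fₕ)sₕ²/nₕ with Wₕ = Nₕ/N, N = 28612.
Dept II: Wₕ = 0.50482315; term = 0.50482315²·(1 − 0.05794794)·18.71/837 = 0.0053666313.
Dept I: Wₕ = 0.10153083; term = 0.10153083²·(1 − 0.18141136)·21.5/527 = 3.4426225 × 10^-4.
Dept III: Wₕ = 0.39364602; term = 0.39364602²·(1 − 0.11799698)·18.2/1329 = 0.0018716654.
Sum = 0.007582559.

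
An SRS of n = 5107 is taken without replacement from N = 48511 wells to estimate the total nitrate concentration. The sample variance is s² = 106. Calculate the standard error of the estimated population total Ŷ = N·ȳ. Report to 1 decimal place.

Var(Ŷ) = N²·Var(ȳ) = N²·(1 − n/N)·s²/n.
f = 5107/48511 = 0.10527509; Var(ȳ) = 0.89472491·106/5107 = 0.018570754.
Var(Ŷ) = 48511² · 0.018570754 = 4.3702873 × 10^7.
SE(Ŷ) = √(4.3702873 × 10^7) = 6610.8.

6610.8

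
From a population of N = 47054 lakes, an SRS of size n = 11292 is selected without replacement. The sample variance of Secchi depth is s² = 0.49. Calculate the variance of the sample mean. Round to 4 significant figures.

Under SRS without replacement, Var(ȳ) = (1 − f)·s²/n with f = n/N = 11292/47054 = 0.23997960.
Var(ȳ) = (1 − 0.23997960)·0.49/11292 = 0.76002040·4.3393553 × 10^-5 = 3.2979986 × 10^-5.

3.298 × 10^-5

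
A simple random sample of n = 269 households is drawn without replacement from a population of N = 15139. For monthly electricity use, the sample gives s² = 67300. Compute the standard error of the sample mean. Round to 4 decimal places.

15.6761

Under SRS without replacement, Var(ȳ) = (1 − f)·s²/n with f = n/N = 269/15139 = 0.01776868.
Var(ȳ) = (1 − 0.01776868)·67300/269 = 0.98223132·250.18587 = 245.7404.
SE(ȳ) = √(245.7404) = 15.6761.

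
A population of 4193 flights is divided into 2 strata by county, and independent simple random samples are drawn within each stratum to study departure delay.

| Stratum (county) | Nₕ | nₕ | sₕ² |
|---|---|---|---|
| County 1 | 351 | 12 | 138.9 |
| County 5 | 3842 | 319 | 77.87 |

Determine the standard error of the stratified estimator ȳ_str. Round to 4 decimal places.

Var(ȳ_str) = Σₕ Wₕ²(1 − fₕ)sₕ²/nₕ with Wₕ = Nₕ/N, N = 4193.
County 1: Wₕ = 0.08371095; term = 0.08371095²·(1 − 0.03418803)·138.9/12 = 0.078339012.
County 5: Wₕ = 0.91628905; term = 0.91628905²·(1 − 0.08302967)·77.87/319 = 0.18793158.
Sum = 0.26627059.
SE = √(0.26627059) = 0.5160.

0.5160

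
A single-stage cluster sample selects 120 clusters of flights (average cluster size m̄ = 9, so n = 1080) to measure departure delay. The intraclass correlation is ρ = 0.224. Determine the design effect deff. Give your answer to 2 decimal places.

2.79

deff = 1 + (9 − 1)·0.224 = 1 + 1.792 = 2.792.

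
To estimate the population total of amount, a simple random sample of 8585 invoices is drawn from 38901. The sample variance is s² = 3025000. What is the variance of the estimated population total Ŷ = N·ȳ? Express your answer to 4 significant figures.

Var(Ŷ) = N²·Var(ȳ) = N²·(1 − n/N)·s²/n.
f = 8585/38901 = 0.22068841; Var(ȳ) = 0.77931159·3025000/8585 = 274.59727.
Var(Ŷ) = 38901² · 274.59727 = 4.155447 × 10^11.

4.155 × 10^11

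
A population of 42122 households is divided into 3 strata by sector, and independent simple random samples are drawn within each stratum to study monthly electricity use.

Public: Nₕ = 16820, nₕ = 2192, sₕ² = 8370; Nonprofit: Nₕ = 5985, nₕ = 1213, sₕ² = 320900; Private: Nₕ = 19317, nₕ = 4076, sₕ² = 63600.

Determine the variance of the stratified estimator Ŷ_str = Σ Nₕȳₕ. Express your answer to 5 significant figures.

1.3089 × 10^10

Var(Ŷ_str) = Σₕ Nₕ²(1 − fₕ)sₕ²/nₕ.
Public: 16820²·(1 − 2192/16820)·8370/2192 = 9.3949798 × 10^8.
Nonprofit: 5985²·(1 − 1213/5985)·320900/1213 = 7.5556791 × 10^9.
Private: 19317²·(1 − 4076/19317)·63600/4076 = 4.5938423 × 10^9.
Sum = 1.3089019 × 10^10.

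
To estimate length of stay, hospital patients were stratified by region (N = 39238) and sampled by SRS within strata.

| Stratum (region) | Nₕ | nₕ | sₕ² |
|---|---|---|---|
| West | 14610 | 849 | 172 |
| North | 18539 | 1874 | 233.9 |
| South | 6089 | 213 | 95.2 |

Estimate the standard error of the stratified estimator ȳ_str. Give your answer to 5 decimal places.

Var(ȳ_str) = Σₕ Wₕ²(1 − fₕ)sₕ²/nₕ with Wₕ = Nₕ/N, N = 39238.
West: Wₕ = 0.37234314; term = 0.37234314²·(1 − 0.05811088)·172/849 = 0.026454968.
North: Wₕ = 0.47247566; term = 0.47247566²·(1 − 0.10108420)·233.9/1874 = 0.025046009.
South: Wₕ = 0.15518120; term = 0.15518120²·(1 − 0.03498111)·95.2/213 = 0.010386552.
Sum = 0.061887529.
SE = √(0.061887529) = 0.24877.

0.24877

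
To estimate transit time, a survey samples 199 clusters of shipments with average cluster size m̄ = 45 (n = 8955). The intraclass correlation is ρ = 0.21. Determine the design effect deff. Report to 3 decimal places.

10.240

deff = 1 + (45 − 1)·0.21 = 1 + 9.24 = 10.24.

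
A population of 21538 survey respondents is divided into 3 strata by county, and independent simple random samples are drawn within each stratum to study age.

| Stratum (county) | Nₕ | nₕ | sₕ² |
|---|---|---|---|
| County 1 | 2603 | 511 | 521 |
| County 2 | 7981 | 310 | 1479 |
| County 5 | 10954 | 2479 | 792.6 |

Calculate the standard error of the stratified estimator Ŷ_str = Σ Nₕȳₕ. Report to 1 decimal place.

Var(Ŷ_str) = Σₕ Nₕ²(1 − fₕ)sₕ²/nₕ.
County 1: 2603²·(1 − 511/2603)·521/511 = 5.5520411 × 10^6.
County 2: 7981²·(1 − 310/7981)·1479/310 = 2.9208938 × 10^8.
County 5: 10954²·(1 − 2479/10954)·792.6/2479 = 2.9681783 × 10^7.
Sum = 3.273232 × 10^8.
SE = √(3.273232 × 10^8) = 18092.1.

18092.1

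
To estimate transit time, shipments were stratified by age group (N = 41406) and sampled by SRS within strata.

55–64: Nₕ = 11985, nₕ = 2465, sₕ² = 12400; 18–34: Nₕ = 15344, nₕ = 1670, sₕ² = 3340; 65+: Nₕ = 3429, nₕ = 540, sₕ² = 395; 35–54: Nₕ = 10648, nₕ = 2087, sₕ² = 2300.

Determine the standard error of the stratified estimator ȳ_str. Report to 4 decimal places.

Var(ȳ_str) = Σₕ Wₕ²(1 − fₕ)sₕ²/nₕ with Wₕ = Nₕ/N, N = 41406.
55–64: Wₕ = 0.28945080; term = 0.28945080²·(1 − 0.20567376)·12400/2465 = 0.33477513.
18–34: Wₕ = 0.37057431; term = 0.37057431²·(1 − 0.10883733)·3340/1670 = 0.2447584.
65+: Wₕ = 0.08281408; term = 0.08281408²·(1 − 0.15748031)·395/540 = 0.0042266064.
35–54: Wₕ = 0.25716080; term = 0.25716080²·(1 − 0.19599925)·2300/2087 = 0.058596459.
Sum = 0.6423566.
SE = √(0.6423566) = 0.8015.

0.8015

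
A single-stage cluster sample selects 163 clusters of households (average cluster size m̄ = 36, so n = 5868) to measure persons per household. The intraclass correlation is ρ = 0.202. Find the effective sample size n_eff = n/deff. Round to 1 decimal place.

727.1

deff = 1 + (36 − 1)·0.202 = 1 + 7.07 = 8.07.
n_eff = 5868 / 8.07 = 727.1.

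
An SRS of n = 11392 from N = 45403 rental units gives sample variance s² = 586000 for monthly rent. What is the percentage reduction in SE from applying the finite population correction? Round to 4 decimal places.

f = n/N = 11392/45403 = 0.25090853.
SE_no-fpc = √(s²/n) = 7.172141; SE_fpc = √((1−f)s²/n) = 6.2074931.
Ratio = √(1−f) = 0.86550070. Reduction = 100·(1 − 0.86550070) = 13.4499%.

13.4499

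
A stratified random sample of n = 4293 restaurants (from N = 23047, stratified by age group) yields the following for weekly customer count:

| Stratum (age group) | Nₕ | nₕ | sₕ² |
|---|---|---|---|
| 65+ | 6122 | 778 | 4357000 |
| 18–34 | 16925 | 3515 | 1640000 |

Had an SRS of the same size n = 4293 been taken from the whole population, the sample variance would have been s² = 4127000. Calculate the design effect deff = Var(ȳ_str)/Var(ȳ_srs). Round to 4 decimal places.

Var(ȳ_str) = Σ Wₕ²(1−fₕ)sₕ²/nₕ with Wₕ = Nₕ/23047:
  65+: (6122/23047)²·(1−778/6122)·4357000/778 = 344.93633
  18–34: (16925/23047)²·(1−3515/16925)·1640000/3515 = 199.3642
  → Var(ȳ_str) = 544.30053.
Var(ȳ_srs) = (1 − 4293/23047)·4127000/4293 = 782.26354.
deff = 544.30053 / 782.26354 = 0.6958.

0.6958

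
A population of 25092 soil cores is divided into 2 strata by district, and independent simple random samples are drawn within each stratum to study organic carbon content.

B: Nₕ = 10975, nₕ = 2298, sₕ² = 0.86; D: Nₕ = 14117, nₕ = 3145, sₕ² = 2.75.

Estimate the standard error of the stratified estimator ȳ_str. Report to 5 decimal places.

0.01648

Var(ȳ_str) = Σₕ Wₕ²(1 − fₕ)sₕ²/nₕ with Wₕ = Nₕ/N, N = 25092.
B: Wₕ = 0.43739040; term = 0.43739040²·(1 − 0.20938497)·0.86/2298 = 5.6604635 × 10^-5.
D: Wₕ = 0.56260960; term = 0.56260960²·(1 − 0.22278104)·2.75/3145 = 2.1511451 × 10^-4.
Sum = 2.7171915 × 10^-4.
SE = √(2.7171915 × 10^-4) = 0.01648.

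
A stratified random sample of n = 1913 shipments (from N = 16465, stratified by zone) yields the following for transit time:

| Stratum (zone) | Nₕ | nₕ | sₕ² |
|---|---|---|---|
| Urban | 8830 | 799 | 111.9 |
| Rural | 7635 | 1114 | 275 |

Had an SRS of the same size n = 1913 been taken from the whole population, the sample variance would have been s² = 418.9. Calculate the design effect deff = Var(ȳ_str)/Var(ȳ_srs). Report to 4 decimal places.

0.4235

Var(ȳ_str) = Σ Wₕ²(1−fₕ)sₕ²/nₕ with Wₕ = Nₕ/16465:
  Urban: (8830/16465)²·(1−799/8830)·111.9/799 = 0.036634491
  Rural: (7635/16465)²·(1−1114/7635)·275/1114 = 0.045336425
  → Var(ȳ_str) = 0.081970916.
Var(ȳ_srs) = (1 − 1913/16465)·418.9/1913 = 0.19353358.
deff = 0.081970916 / 0.19353358 = 0.4235.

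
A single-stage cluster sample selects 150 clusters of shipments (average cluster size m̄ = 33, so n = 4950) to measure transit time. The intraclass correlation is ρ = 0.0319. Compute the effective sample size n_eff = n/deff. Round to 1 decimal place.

deff = 1 + (33 − 1)·0.0319 = 1 + 1.0208 = 2.0208.
n_eff = 4950 / 2.0208 = 2449.5.

2449.5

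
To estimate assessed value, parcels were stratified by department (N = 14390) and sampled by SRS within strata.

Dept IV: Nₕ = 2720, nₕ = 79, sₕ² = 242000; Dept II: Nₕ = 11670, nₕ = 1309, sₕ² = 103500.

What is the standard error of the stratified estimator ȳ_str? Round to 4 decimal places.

12.3466

Var(ȳ_str) = Σₕ Wₕ²(1 − fₕ)sₕ²/nₕ with Wₕ = Nₕ/N, N = 14390.
Dept IV: Wₕ = 0.18902015; term = 0.18902015²·(1 − 0.02904412)·242000/79 = 106.26836.
Dept II: Wₕ = 0.81097985; term = 0.81097985²·(1 − 0.11216795)·103500/1309 = 46.169125.
Sum = 152.43749.
SE = √(152.43749) = 12.3466.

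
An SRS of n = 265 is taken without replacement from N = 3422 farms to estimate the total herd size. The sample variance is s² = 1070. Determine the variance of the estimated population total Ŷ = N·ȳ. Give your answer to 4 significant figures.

Var(Ŷ) = N²·Var(ȳ) = N²·(1 − n/N)·s²/n.
f = 265/3422 = 0.07744009; Var(ȳ) = 0.92255991·1070/265 = 3.7250532.
Var(Ŷ) = 3422² · 3.7250532 = 4.3620686 × 10^7.

4.362 × 10^7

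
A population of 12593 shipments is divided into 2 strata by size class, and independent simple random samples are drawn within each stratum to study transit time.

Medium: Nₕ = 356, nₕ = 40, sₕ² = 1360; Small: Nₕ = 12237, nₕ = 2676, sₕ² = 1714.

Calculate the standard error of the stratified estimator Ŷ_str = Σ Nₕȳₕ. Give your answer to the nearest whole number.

Var(Ŷ_str) = Σₕ Nₕ²(1 − fₕ)sₕ²/nₕ.
Medium: 356²·(1 − 40/356)·1360/40 = 3.824864 × 10^6.
Small: 12237²·(1 − 2676/12237)·1714/2676 = 7.4938153 × 10^7.
Sum = 7.8763017 × 10^7.
SE = √(7.8763017 × 10^7) = 8875.

8875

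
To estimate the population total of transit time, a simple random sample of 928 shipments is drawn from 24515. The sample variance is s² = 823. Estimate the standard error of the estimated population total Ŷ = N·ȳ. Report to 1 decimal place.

22645.3

Var(Ŷ) = N²·Var(ȳ) = N²·(1 − n/N)·s²/n.
f = 928/24515 = 0.03785437; Var(ȳ) = 0.96214563·823/928 = 0.85328217.
Var(Ŷ) = 24515² · 0.85328217 = 5.1280998 × 10^8.
SE(Ŷ) = √(5.1280998 × 10^8) = 22645.3.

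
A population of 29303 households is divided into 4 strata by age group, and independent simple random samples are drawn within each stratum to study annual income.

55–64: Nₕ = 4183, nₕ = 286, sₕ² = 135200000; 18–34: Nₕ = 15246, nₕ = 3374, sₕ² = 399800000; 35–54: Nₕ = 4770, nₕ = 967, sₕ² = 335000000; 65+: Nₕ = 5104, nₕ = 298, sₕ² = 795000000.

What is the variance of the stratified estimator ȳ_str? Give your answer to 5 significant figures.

117480

Var(ȳ_str) = Σₕ Wₕ²(1 − fₕ)sₕ²/nₕ with Wₕ = Nₕ/N, N = 29303.
55–64: Wₕ = 0.14274989; term = 0.14274989²·(1 − 0.06837198)·135200000/286 = 8974.3863.
18–34: Wₕ = 0.52028803; term = 0.52028803²·(1 − 0.22130395)·399800000/3374 = 24977.752.
35–54: Wₕ = 0.16278197; term = 0.16278197²·(1 − 0.20272537)·335000000/967 = 7318.7829.
65+: Wₕ = 0.17418012; term = 0.17418012²·(1 − 0.05838558)·795000000/298 = 76211.608.
Sum = 117482.53.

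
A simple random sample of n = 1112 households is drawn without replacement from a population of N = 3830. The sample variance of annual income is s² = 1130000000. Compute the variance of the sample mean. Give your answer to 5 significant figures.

721150

Under SRS without replacement, Var(ȳ) = (1 − f)·s²/n with f = n/N = 1112/3830 = 0.29033943.
Var(ȳ) = (1 − 0.29033943)·1130000000/1112 = 0.70966057·1.0161871 × 10^6 = 721147.89.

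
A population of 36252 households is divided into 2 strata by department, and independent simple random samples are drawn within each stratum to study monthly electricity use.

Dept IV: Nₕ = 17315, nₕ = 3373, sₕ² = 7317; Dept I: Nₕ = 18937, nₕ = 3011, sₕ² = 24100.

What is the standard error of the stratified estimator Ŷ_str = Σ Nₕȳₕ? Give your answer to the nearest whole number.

Var(Ŷ_str) = Σₕ Nₕ²(1 − fₕ)sₕ²/nₕ.
Dept IV: 17315²·(1 − 3373/17315)·7317/3373 = 5.2367795 × 10^8.
Dept I: 18937²·(1 − 3011/18937)·24100/3011 = 2.4139273 × 10^9.
Sum = 2.9376053 × 10^9.
SE = √(2.9376053 × 10^9) = 54200.

54200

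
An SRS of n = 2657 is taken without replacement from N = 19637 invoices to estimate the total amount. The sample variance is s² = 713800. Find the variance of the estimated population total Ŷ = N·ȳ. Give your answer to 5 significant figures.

8.9577 × 10^10

Var(Ŷ) = N²·Var(ȳ) = N²·(1 − n/N)·s²/n.
f = 2657/19637 = 0.13530580; Var(ȳ) = 0.86469420·713800/2657 = 232.2991.
Var(Ŷ) = 19637² · 232.2991 = 8.9577267 × 10^10.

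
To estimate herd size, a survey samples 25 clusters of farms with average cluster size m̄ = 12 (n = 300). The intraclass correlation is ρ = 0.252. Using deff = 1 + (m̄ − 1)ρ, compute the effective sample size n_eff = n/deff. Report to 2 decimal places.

deff = 1 + (12 − 1)·0.252 = 1 + 2.772 = 3.772.
n_eff = 300 / 3.772 = 79.53.

79.53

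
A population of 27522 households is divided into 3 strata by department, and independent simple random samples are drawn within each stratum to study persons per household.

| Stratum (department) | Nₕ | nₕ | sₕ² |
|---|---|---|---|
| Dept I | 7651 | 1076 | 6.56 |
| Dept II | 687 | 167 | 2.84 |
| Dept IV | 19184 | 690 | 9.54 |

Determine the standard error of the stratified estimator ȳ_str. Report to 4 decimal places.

Var(ȳ_str) = Σₕ Wₕ²(1 − fₕ)sₕ²/nₕ with Wₕ = Nₕ/N, N = 27522.
Dept I: Wₕ = 0.27799579; term = 0.27799579²·(1 − 0.14063521)·6.56/1076 = 4.0489792 × 10^-4.
Dept II: Wₕ = 0.02496185; term = 0.02496185²·(1 − 0.24308588)·2.84/167 = 8.0205097 × 10^-6.
Dept IV: Wₕ = 0.69704237; term = 0.69704237²·(1 − 0.03596747)·9.54/690 = 0.006476037.
Sum = 0.0068889554.
SE = √(0.0068889554) = 0.0830.

0.0830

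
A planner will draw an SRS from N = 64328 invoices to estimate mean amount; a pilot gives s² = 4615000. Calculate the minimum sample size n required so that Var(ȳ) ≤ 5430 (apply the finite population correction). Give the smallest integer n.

Without fpc, n₀ = s²/D = 4615000/5430 = 849.9079.
With fpc, (1 − n/N)·s²/n ≤ D requires n ≥ n₀/(1 + n₀/N) = 849.9079/(1 + 849.9079/64328) = 838.8253.
Rounding up, n = 839.

839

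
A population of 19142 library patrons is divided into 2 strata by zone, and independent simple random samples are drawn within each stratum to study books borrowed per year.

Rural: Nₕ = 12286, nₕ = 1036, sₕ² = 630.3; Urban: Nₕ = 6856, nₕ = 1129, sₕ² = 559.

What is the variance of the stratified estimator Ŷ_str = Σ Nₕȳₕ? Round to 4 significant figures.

Var(Ŷ_str) = Σₕ Nₕ²(1 − fₕ)sₕ²/nₕ.
Rural: 12286²·(1 − 1036/12286)·630.3/1036 = 8.4091207 × 10^7.
Urban: 6856²·(1 − 1129/6856)·559/1129 = 1.9440877 × 10^7.
Sum = 1.0353208 × 10^8.

1.035 × 10^8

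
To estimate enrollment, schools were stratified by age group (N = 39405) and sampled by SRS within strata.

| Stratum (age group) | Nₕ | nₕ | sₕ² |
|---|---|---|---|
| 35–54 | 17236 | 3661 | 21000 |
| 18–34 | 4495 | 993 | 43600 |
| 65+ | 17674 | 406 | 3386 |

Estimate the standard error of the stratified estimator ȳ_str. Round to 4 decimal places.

Var(ȳ_str) = Σₕ Wₕ²(1 − fₕ)sₕ²/nₕ with Wₕ = Nₕ/N, N = 39405.
35–54: Wₕ = 0.43740642; term = 0.43740642²·(1 − 0.21240427)·21000/3661 = 0.86435714.
18–34: Wₕ = 0.11407182; term = 0.11407182²·(1 − 0.22091212)·43600/993 = 0.44512339.
65+: Wₕ = 0.44852176; term = 0.44852176²·(1 − 0.02297160)·3386/406 = 1.6392121.
Sum = 2.9486926.
SE = √(2.9486926) = 1.7172.

1.7172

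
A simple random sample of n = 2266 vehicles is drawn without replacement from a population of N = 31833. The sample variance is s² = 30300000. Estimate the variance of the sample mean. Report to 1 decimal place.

Under SRS without replacement, Var(ȳ) = (1 − f)·s²/n with f = n/N = 2266/31833 = 0.07118399.
Var(ȳ) = (1 − 0.07118399)·30300000/2266 = 0.92881601·13371.58 = 12419.737.

12419.7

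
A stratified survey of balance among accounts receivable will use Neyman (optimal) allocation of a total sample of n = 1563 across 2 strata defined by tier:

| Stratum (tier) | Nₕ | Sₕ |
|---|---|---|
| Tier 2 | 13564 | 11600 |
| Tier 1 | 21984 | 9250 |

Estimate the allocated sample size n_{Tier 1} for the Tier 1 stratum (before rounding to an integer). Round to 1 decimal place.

881.2

Neyman allocation: nₕ = n·NₕSₕ / Σⱼ NⱼSⱼ.
Σ NⱼSⱼ = 13564·11600 + 21984·9250 = 3.606944 × 10^8.
n_{Tier 1} = 1563·21984·9250 / (3.606944 × 10^8) = 881.2.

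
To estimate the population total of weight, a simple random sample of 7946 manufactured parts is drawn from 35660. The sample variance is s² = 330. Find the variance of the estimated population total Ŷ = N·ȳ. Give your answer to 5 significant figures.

4.1044 × 10^7

Var(Ŷ) = N²·Var(ȳ) = N²·(1 − n/N)·s²/n.
f = 7946/35660 = 0.22282670; Var(ȳ) = 0.77717330·330/7946 = 0.032276264.
Var(Ŷ) = 35660² · 0.032276264 = 4.1043646 × 10^7.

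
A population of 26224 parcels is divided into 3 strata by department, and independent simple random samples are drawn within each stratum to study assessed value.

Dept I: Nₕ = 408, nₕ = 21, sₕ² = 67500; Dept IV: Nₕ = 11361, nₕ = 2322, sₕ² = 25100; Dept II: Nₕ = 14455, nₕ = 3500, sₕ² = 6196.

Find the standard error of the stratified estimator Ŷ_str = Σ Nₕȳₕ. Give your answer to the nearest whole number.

43565

Var(Ŷ_str) = Σₕ Nₕ²(1 − fₕ)sₕ²/nₕ.
Dept I: 408²·(1 − 21/408)·67500/21 = 5.0752286 × 10^8.
Dept IV: 11361²·(1 − 2322/11361)·25100/2322 = 1.1100651 × 10^9.
Dept II: 14455²·(1 − 3500/14455)·6196/3500 = 2.8033275 × 10^8.
Sum = 1.8979207 × 10^9.
SE = √(1.8979207 × 10^9) = 43565.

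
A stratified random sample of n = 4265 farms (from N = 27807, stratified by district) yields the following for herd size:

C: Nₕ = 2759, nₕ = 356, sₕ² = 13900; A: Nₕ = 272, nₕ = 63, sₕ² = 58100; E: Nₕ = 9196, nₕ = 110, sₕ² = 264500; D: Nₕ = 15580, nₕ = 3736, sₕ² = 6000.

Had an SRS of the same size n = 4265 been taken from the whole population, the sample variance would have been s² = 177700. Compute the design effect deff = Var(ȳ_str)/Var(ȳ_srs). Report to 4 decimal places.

7.3884

Var(ȳ_str) = Σ Wₕ²(1−fₕ)sₕ²/nₕ with Wₕ = Nₕ/27807:
  C: (2759/27807)²·(1−356/2759)·13900/356 = 0.33478192
  A: (272/27807)²·(1−63/272)·58100/63 = 0.067801999
  E: (9196/27807)²·(1−110/9196)·264500/110 = 259.83426
  D: (15580/27807)²·(1−3736/15580)·6000/3736 = 0.38326747
  → Var(ȳ_str) = 260.62011.
Var(ȳ_srs) = (1 − 4265/27807)·177700/4265 = 35.274236.
deff = 260.62011 / 35.274236 = 7.3884.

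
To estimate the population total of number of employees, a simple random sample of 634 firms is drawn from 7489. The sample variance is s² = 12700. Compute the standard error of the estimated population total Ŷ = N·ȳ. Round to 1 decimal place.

Var(Ŷ) = N²·Var(ȳ) = N²·(1 − n/N)·s²/n.
f = 634/7489 = 0.08465750; Var(ȳ) = 0.91534250·12700/634 = 18.335725.
Var(Ŷ) = 7489² · 18.335725 = 1.0283614 × 10^9.
SE(Ŷ) = √(1.0283614 × 10^9) = 32068.1.

32068.1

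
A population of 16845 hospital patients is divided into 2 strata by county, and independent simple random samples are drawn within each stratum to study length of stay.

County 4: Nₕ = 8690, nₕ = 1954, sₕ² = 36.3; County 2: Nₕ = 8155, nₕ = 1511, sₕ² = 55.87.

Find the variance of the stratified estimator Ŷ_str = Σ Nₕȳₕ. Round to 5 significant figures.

Var(Ŷ_str) = Σₕ Nₕ²(1 − fₕ)sₕ²/nₕ.
County 4: 8690²·(1 − 1954/8690)·36.3/1954 = 1.0874365 × 10^6.
County 2: 8155²·(1 − 1511/8155)·55.87/1511 = 2.0034006 × 10^6.
Sum = 3.0908371 × 10^6.

3.0908 × 10^6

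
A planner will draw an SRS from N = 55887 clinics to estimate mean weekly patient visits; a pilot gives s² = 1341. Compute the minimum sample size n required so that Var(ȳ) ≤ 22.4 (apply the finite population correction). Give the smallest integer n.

Without fpc, n₀ = s²/D = 1341/22.4 = 59.8661.
With fpc, (1 − n/N)·s²/n ≤ D requires n ≥ n₀/(1 + n₀/N) = 59.8661/(1 + 59.8661/55887) = 59.8020.
Rounding up, n = 60.

60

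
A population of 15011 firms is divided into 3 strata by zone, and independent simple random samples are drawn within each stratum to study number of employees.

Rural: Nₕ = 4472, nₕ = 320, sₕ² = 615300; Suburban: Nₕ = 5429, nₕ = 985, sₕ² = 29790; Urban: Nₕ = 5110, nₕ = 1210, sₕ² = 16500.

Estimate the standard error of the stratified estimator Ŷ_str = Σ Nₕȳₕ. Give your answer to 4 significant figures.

191600

Var(Ŷ_str) = Σₕ Nₕ²(1 − fₕ)sₕ²/nₕ.
Rural: 4472²·(1 − 320/4472)·615300/320 = 3.570229 × 10^10.
Suburban: 5429²·(1 − 985/5429)·29790/985 = 7.2967281 × 10^8.
Urban: 5110²·(1 − 1210/5110)·16500/1210 = 2.7175909 × 10^8.
Sum = 3.6703722 × 10^10.
SE = √(3.6703722 × 10^10) = 191600.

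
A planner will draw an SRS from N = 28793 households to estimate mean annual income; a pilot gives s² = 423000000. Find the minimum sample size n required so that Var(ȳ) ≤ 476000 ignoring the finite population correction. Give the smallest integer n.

Without fpc, n₀ = s²/D = 423000000/476000 = 888.6555.
Rounding up, n = 889.

889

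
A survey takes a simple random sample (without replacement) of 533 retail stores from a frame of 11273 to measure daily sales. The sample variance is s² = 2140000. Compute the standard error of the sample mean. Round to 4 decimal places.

Under SRS without replacement, Var(ȳ) = (1 − f)·s²/n with f = n/N = 533/11273 = 0.04728111.
Var(ȳ) = (1 − 0.04728111)·2140000/533 = 0.95271889·4015.0094 = 3825.1753.
SE(ȳ) = √(3825.1753) = 61.8480.

61.8480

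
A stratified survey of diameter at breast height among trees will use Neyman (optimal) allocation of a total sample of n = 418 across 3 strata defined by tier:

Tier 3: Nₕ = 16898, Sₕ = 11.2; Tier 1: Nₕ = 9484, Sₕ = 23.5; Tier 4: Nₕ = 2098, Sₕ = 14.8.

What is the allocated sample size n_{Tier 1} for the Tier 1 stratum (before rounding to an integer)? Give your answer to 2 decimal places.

210.21

Neyman allocation: nₕ = n·NₕSₕ / Σⱼ NⱼSⱼ.
Σ NⱼSⱼ = 16898·11.2 + 9484·23.5 + 2098·14.8 = 443182.
n_{Tier 1} = 418·9484·23.5 / 443182 = 210.21.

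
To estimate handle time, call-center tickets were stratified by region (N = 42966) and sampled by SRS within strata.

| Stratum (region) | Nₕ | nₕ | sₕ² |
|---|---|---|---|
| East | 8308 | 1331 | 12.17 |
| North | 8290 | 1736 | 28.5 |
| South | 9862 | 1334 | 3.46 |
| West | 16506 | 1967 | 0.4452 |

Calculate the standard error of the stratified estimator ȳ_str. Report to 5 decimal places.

0.03030

Var(ȳ_str) = Σₕ Wₕ²(1 − fₕ)sₕ²/nₕ with Wₕ = Nₕ/N, N = 42966.
East: Wₕ = 0.19336219; term = 0.19336219²·(1 − 0.16020703)·12.17/1331 = 2.8709649 × 10^-4.
North: Wₕ = 0.19294326; term = 0.19294326²·(1 − 0.20940893)·28.5/1736 = 4.8317701 × 10^-4.
South: Wₕ = 0.22953033; term = 0.22953033²·(1 − 0.13526668)·3.46/1334 = 1.181633 × 10^-4.
West: Wₕ = 0.38416422; term = 0.38416422²·(1 − 0.11916879)·0.4452/1967 = 2.9422348 × 10^-5.
Sum = 9.1785915 × 10^-4.
SE = √(9.1785915 × 10^-4) = 0.03030.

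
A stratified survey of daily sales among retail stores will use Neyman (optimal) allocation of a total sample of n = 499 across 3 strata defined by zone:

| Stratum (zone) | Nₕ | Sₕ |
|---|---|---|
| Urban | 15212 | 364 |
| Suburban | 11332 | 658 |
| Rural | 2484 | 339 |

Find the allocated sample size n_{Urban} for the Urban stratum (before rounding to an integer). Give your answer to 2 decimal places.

Neyman allocation: nₕ = n·NₕSₕ / Σⱼ NⱼSⱼ.
Σ NⱼSⱼ = 15212·364 + 11332·658 + 2484·339 = 1.38357 × 10^7.
n_{Urban} = 499·15212·364 / (1.38357 × 10^7) = 199.70.

199.70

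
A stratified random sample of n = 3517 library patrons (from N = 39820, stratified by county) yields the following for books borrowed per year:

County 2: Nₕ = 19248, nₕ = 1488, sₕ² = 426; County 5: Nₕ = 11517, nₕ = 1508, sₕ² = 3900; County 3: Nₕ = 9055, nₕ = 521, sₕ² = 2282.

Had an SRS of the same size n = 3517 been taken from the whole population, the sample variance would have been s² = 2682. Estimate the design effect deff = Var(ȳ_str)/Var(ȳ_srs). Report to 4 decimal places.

Var(ȳ_str) = Σ Wₕ²(1−fₕ)sₕ²/nₕ with Wₕ = Nₕ/39820:
  County 2: (19248/39820)²·(1−1488/19248)·426/1488 = 0.061720968
  County 5: (11517/39820)²·(1−1508/11517)·3900/1508 = 0.18801427
  County 3: (9055/39820)²·(1−521/9055)·2282/521 = 0.21346
  → Var(ȳ_str) = 0.46319524.
Var(ȳ_srs) = (1 − 3517/39820)·2682/3517 = 0.69522866.
deff = 0.46319524 / 0.69522866 = 0.6662.

0.6662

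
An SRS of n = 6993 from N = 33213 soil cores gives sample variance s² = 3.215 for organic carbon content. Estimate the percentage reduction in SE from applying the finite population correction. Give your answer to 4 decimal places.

f = n/N = 6993/33213 = 0.21055009.
SE_no-fpc = √(s²/n) = 0.021441676; SE_fpc = √((1−f)s²/n) = 0.019051142.
Ratio = √(1−f) = 0.88850994. Reduction = 100·(1 − 0.88850994) = 11.1490%.

11.1490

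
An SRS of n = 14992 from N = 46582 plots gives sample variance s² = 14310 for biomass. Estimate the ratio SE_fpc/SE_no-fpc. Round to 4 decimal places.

0.8235

f = n/N = 14992/46582 = 0.32184105.
SE_no-fpc = √(s²/n) = 0.9769898; SE_fpc = √((1−f)s²/n) = 0.80455507.
Ratio = √(1−f) = 0.82350407.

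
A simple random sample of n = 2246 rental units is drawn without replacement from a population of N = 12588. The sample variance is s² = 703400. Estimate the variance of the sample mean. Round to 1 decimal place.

Under SRS without replacement, Var(ȳ) = (1 − f)·s²/n with f = n/N = 2246/12588 = 0.17842390.
Var(ȳ) = (1 − 0.17842390)·703400/2246 = 0.82157610·313.17898 = 257.30037.

257.3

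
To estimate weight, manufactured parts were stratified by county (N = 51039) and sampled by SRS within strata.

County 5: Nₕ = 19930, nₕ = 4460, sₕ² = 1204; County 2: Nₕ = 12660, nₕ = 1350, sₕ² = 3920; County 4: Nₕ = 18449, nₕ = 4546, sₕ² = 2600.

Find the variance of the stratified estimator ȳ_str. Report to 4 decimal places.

Var(ȳ_str) = Σₕ Wₕ²(1 − fₕ)sₕ²/nₕ with Wₕ = Nₕ/N, N = 51039.
County 5: Wₕ = 0.39048571; term = 0.39048571²·(1 − 0.22378324)·1204/4460 = 0.031951035.
County 2: Wₕ = 0.24804561; term = 0.24804561²·(1 − 0.10663507)·3920/1350 = 0.15960419.
County 4: Wₕ = 0.36146868; term = 0.36146868²·(1 − 0.24640902)·2600/4546 = 0.056314594.
Sum = 0.24786982.

0.2479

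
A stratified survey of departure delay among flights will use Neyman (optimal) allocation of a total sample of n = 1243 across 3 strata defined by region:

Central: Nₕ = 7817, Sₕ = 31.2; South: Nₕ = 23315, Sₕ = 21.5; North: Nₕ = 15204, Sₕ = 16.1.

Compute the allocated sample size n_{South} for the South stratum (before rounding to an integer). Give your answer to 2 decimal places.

629.41

Neyman allocation: nₕ = n·NₕSₕ / Σⱼ NⱼSⱼ.
Σ NⱼSⱼ = 7817·31.2 + 23315·21.5 + 15204·16.1 = 989947.3.
n_{South} = 1243·23315·21.5 / 989947.3 = 629.41.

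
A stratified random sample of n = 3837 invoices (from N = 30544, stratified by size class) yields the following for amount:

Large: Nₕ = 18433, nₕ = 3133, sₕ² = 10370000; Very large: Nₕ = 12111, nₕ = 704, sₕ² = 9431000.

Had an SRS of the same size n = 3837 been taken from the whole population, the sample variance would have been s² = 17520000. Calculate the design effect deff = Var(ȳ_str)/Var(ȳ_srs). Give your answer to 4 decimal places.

Var(ȳ_str) = Σ Wₕ²(1−fₕ)sₕ²/nₕ with Wₕ = Nₕ/30544:
  Large: (18433/30544)²·(1−3133/18433)·10370000/3133 = 1000.585
  Very large: (12111/30544)²·(1−704/12111)·9431000/704 = 1983.7398
  → Var(ȳ_str) = 2984.3248.
Var(ȳ_srs) = (1 − 3837/30544)·17520000/3837 = 3992.4685.
deff = 2984.3248 / 3992.4685 = 0.7475.

0.7475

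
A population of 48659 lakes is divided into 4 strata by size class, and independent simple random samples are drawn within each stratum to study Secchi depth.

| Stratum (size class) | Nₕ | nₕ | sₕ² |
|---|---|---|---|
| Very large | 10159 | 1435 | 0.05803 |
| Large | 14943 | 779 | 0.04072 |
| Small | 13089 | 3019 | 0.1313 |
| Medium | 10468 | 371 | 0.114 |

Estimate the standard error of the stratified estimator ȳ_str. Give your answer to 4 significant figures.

Var(ȳ_str) = Σₕ Wₕ²(1 − fₕ)sₕ²/nₕ with Wₕ = Nₕ/N, N = 48659.
Very large: Wₕ = 0.20877947; term = 0.20877947²·(1 − 0.14125406)·0.05803/1435 = 1.5137039 × 10^-6.
Large: Wₕ = 0.30709632; term = 0.30709632²·(1 − 0.05213143)·0.04072/779 = 4.6726975 × 10^-6.
Small: Wₕ = 0.26899443; term = 0.26899443²·(1 − 0.23065169)·0.1313/3019 = 2.4210914 × 10^-6.
Medium: Wₕ = 0.21512978; term = 0.21512978²·(1 − 0.03544135)·0.114/371 = 1.3717048 × 10^-5.
Sum = 2.2324541 × 10^-5.
SE = √(2.2324541 × 10^-5) = 0.004725.

0.004725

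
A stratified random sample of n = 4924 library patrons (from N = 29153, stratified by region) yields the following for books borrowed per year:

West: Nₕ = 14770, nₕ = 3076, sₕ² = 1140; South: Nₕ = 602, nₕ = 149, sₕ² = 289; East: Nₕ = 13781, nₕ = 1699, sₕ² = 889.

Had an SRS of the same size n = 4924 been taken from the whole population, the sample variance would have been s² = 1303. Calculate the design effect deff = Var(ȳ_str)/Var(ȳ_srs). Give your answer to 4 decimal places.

Var(ȳ_str) = Σ Wₕ²(1−fₕ)sₕ²/nₕ with Wₕ = Nₕ/29153:
  West: (14770/29153)²·(1−3076/14770)·1140/3076 = 0.075317449
  South: (602/29153)²·(1−149/602)·289/149 = 6.2235726 × 10^-4
  East: (13781/29153)²·(1−1699/13781)·889/1699 = 0.10250887
  → Var(ȳ_str) = 0.17844868.
Var(ȳ_srs) = (1 − 4924/29153)·1303/4924 = 0.21992703.
deff = 0.17844868 / 0.21992703 = 0.8114.

0.8114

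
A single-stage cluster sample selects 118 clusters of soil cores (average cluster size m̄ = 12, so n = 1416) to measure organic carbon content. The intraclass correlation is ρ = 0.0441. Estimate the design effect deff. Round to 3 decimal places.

1.485

deff = 1 + (12 − 1)·0.0441 = 1 + 0.4851 = 1.4851.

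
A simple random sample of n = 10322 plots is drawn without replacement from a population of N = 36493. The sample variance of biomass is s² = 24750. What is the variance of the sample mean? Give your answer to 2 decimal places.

Under SRS without replacement, Var(ȳ) = (1 − f)·s²/n with f = n/N = 10322/36493 = 0.28284877.
Var(ȳ) = (1 − 0.28284877)·24750/10322 = 0.71715123·2.3977911 = 1.7195789.

1.72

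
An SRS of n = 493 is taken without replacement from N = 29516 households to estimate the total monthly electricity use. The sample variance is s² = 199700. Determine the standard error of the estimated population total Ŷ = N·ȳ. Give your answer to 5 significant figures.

Var(Ŷ) = N²·Var(ȳ) = N²·(1 − n/N)·s²/n.
f = 493/29516 = 0.01670281; Var(ȳ) = 0.98329719·199700/493 = 398.30517.
Var(Ŷ) = 29516² · 398.30517 = 3.4700118 × 10^11.
SE(Ŷ) = √(3.4700118 × 10^11) = 589070.

589070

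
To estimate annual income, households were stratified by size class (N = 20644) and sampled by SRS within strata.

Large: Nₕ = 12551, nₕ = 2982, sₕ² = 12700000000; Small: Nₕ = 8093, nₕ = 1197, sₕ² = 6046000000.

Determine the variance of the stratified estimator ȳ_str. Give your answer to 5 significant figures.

Var(ȳ_str) = Σₕ Wₕ²(1 − fₕ)sₕ²/nₕ with Wₕ = Nₕ/N, N = 20644.
Large: Wₕ = 0.60797326; term = 0.60797326²·(1 − 0.23759063)·12700000000/2982 = 1.200199 × 10^6.
Small: Wₕ = 0.39202674; term = 0.39202674²·(1 − 0.14790560)·6046000000/1197 = 661444.01.
Sum = 1.861643 × 10^6.

1.8616 × 10^6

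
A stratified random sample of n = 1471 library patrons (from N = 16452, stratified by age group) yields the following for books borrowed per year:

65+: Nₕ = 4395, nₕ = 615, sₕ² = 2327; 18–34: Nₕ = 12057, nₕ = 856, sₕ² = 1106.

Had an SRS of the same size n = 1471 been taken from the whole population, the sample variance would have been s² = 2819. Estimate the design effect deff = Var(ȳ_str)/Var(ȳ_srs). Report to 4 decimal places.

0.5025

Var(ȳ_str) = Σ Wₕ²(1−fₕ)sₕ²/nₕ with Wₕ = Nₕ/16452:
  65+: (4395/16452)²·(1−615/4395)·2327/615 = 0.23223868
  18–34: (12057/16452)²·(1−856/12057)·1106/856 = 0.6446738
  → Var(ȳ_str) = 0.87691248.
Var(ȳ_srs) = (1 − 1471/16452)·2819/1471 = 1.7450365.
deff = 0.87691248 / 1.7450365 = 0.5025.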